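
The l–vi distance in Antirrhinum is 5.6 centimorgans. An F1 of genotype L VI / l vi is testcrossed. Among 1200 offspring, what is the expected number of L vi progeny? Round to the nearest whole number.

A map distance of 5.6 centimorgans corresponds to a recombination frequency of 0.056.
The F1 is L VI / l vi, so L vi is a recombinant gamete class with expected frequency r/2 = 0.056/2 = 0.0280.
Expected number = 0.0280 × 1200 = 33.60 ≈ 34.

34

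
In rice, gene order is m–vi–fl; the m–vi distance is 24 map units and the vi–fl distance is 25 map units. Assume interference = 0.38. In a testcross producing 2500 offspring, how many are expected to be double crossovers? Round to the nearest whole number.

Map distances give recombination frequencies of 0.240 and 0.250 for the two intervals.
With interference 0.38 (so coincidence = 0.62), expected double-crossover frequency = 0.240 × 0.250 × 0.62 = 0.03720.
Expected number = 0.03720 × 2500 = 93.00 ≈ 93.

93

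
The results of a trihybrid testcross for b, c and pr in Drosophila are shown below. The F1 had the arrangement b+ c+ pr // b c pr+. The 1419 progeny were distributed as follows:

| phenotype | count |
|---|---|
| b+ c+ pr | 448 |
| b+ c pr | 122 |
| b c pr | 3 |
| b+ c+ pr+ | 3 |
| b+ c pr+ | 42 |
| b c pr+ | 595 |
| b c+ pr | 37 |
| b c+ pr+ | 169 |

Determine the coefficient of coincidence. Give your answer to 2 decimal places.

0.34

The two rarest classes, b+ c+ pr+ and b c pr, are the double crossovers. Comparing them with the parentals, only the pr allele has switched, so pr is the middle locus and the order is c – pr – b.
c–pr: (291 + 6)/1419 = 0.2093; pr–b: (79 + 6)/1419 = 0.0599.
Expected DCO frequency = 0.2093 × 0.0599 ≈ 0.01254; observed = 6/1419 ≈ 0.00423.
Coefficient of coincidence = 0.00423/0.01254 ≈ 0.34.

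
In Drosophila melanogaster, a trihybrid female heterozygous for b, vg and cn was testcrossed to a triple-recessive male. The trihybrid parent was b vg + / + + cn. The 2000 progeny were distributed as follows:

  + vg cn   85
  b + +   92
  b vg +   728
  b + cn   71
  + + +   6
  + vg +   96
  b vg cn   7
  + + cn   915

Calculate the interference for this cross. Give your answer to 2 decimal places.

0.24

The two rarest classes, b vg cn and + + +, are the double crossovers. Comparing them with the parentals, only the cn allele has switched, so cn is the middle locus and the order is vg – cn – b.
vg–cn: (177 + 13)/2000 = 0.0950; cn–b: (167 + 13)/2000 = 0.0900.
Expected DCO frequency = 0.0950 × 0.0900 ≈ 0.00855; observed = 13/2000 ≈ 0.00650.
Coefficient of coincidence = 0.00650/0.00855 ≈ 0.76; interference = 1 − 0.76 = 0.24.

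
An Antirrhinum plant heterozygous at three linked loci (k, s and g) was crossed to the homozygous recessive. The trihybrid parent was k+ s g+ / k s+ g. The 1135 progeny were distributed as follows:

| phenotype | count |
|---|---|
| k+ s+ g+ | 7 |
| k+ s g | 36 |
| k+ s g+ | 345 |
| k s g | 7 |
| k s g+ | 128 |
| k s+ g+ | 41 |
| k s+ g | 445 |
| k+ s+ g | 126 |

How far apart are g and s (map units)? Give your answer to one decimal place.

8.0 map units

The two rarest classes, k+ s+ g+ and k s g, are the double crossovers. Comparing them with the parentals, only the s allele has switched, so s is the middle locus and the order is k – s – g.
Crossovers in the s–g interval produce the single-crossover classes k+ s g and k s+ g+ (36 + 41 = 77) plus the double crossovers (14).
RF(s–g) = (77 + 14) / 1135 = 91/1135 = 0.0802 → 8.0 map units.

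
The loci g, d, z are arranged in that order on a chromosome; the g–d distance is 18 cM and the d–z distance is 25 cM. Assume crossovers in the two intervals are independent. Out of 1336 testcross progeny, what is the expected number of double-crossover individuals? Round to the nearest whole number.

Map distances give recombination frequencies of 0.180 and 0.250 for the two intervals.
With no interference, expected double-crossover frequency = 0.180 × 0.250 = 0.04500.
Expected number = 0.04500 × 1336 = 60.12 ≈ 60.

60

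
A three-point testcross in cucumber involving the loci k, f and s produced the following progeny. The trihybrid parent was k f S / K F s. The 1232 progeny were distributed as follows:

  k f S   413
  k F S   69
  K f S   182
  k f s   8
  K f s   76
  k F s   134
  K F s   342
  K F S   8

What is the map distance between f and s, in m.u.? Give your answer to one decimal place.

The two rarest classes, k f s and K F S, are the double crossovers. Comparing them with the parentals, only the s allele has switched, so s is the middle locus and the order is f – s – k.
Crossovers in the f–s interval produce the single-crossover classes k F S and K f s (69 + 76 = 145) plus the double crossovers (16).
RF(f–s) = (145 + 16) / 1232 = 161/1232 = 0.1307 → 13.1 m.u.

13.1 m.u.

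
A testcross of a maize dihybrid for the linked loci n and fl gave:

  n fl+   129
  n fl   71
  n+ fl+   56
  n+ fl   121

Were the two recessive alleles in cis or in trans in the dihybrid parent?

The two most frequent classes are n+ fl (121) and n fl+ (129); these are the parental (non-recombinant) types.
So the F1 carried n+ fl on one chromosome and n fl+ on the other — the recessive alleles are on opposite chromosomes (trans / repulsion).

trans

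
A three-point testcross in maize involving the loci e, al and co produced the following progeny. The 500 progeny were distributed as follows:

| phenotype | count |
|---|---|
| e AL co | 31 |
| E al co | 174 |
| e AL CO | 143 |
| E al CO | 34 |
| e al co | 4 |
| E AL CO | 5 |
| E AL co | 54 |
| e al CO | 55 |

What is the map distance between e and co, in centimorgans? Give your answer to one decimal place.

14.8 centimorgans

The two most frequent reciprocal classes, e AL CO and E al co, are the parental types, so the F1 was e AL CO / E al co.
The two rarest classes, E AL CO and e al co, are the double crossovers. Comparing them with the parentals, only the e allele has switched, so e is the middle locus and the order is co – e – al.
Crossovers in the co–e interval produce the single-crossover classes e AL co and E al CO (31 + 34 = 65) plus the double crossovers (9).
RF(co–e) = (65 + 9) / 500 = 74/500 = 0.1480 → 14.8 centimorgans.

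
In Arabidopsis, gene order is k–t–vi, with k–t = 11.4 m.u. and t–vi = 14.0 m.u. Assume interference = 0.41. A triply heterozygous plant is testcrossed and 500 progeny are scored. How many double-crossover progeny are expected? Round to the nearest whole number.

5

Map distances give recombination frequencies of 0.114 and 0.140 for the two intervals.
With interference 0.41 (so coincidence = 0.59), expected double-crossover frequency = 0.114 × 0.140 × 0.59 = 0.00942.
Expected number = 0.00942 × 500 = 4.71 ≈ 5.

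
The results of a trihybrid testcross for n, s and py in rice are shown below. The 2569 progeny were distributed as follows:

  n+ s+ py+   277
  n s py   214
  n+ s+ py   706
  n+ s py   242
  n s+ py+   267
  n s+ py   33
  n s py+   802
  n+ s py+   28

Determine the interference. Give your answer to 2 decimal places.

0.50

The two most frequent reciprocal classes, n s py+ and n+ s+ py, are the parental types, so the F1 was n s py+ / n+ s+ py.
The two rarest classes, n+ s py+ and n s+ py, are the double crossovers. Comparing them with the parentals, only the n allele has switched, so n is the middle locus and the order is s – n – py.
s–n: (509 + 61)/2569 = 0.2219; n–py: (491 + 61)/2569 = 0.2149.
Expected DCO frequency = 0.2219 × 0.2149 ≈ 0.04769; observed = 61/2569 ≈ 0.02374.
Coefficient of coincidence = 0.02374/0.04769 ≈ 0.50; interference = 1 − 0.50 = 0.50.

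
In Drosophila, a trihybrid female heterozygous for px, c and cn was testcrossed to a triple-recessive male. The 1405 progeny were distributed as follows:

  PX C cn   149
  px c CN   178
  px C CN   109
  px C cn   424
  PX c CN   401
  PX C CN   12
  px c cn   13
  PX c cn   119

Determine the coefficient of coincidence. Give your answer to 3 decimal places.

The two most frequent reciprocal classes, px C cn and PX c CN, are the parental types, so the F1 was px C cn / PX c CN.
The two rarest classes, px c cn and PX C CN, are the double crossovers. Comparing them with the parentals, only the c allele has switched, so c is the middle locus and the order is px – c – cn.
px–c: (327 + 25)/1405 = 0.2505; c–cn: (228 + 25)/1405 = 0.1801.
Expected DCO frequency = 0.2505 × 0.1801 ≈ 0.04512; observed = 25/1405 ≈ 0.01779.
Coefficient of coincidence = 0.01779/0.04512 ≈ 0.394.

0.394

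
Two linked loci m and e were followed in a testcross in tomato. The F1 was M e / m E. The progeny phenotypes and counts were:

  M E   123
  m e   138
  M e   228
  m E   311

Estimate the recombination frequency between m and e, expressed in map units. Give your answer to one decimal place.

The recombinant classes are M E and m e: 123 + 138 = 261.
Recombination frequency = 261/800 = 0.3262 ≈ 32.6%, i.e. 32.6 map units.

32.6 map units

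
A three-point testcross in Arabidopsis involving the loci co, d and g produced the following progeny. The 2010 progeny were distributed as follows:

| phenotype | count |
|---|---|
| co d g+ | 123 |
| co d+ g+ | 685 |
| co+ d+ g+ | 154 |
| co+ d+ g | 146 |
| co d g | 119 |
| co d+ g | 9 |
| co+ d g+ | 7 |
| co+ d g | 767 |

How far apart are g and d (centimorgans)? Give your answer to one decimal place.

The two most frequent reciprocal classes, co+ d g and co d+ g+, are the parental types, so the F1 was co+ d g / co d+ g+.
The two rarest classes, co+ d g+ and co d+ g, are the double crossovers. Comparing them with the parentals, only the g allele has switched, so g is the middle locus and the order is co – g – d.
Crossovers in the g–d interval produce the single-crossover classes co+ d+ g and co d g+ (146 + 123 = 269) plus the double crossovers (16).
RF(g–d) = (269 + 16) / 2010 = 285/2010 = 0.1418 → 14.2 centimorgans.

14.2 centimorgans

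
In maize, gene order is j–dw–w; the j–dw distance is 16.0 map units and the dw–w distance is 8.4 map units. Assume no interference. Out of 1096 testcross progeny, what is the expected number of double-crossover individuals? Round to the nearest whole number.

15

Map distances give recombination frequencies of 0.160 and 0.084 for the two intervals.
With no interference, expected double-crossover frequency = 0.160 × 0.084 = 0.01344.
Expected number = 0.01344 × 1096 = 14.73 ≈ 15.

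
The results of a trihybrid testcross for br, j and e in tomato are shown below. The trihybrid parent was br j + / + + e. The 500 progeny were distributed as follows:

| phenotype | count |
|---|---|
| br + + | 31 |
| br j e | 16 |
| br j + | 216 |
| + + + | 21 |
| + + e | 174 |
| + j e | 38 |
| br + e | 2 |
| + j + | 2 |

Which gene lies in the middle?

br

The two rarest classes, + j + and br + e, are the double crossovers. Comparing them with the parentals, only the br allele has switched, so br is the middle locus and the order is e – br – j.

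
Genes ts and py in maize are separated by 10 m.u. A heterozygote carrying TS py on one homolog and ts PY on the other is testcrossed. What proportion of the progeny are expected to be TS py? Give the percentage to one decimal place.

A map distance of 10 m.u. corresponds to a recombination frequency of 0.100.
The F1 is TS py / ts PY, so TS py is a parental gamete class with expected frequency (1 − r)/2 = 0.900/2 = 0.4500.
That is 0.4500 = 45.0% of the progeny.

45.0%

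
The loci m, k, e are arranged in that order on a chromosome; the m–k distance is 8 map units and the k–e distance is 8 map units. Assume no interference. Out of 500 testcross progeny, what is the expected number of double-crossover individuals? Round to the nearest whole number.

3

Map distances give recombination frequencies of 0.080 and 0.080 for the two intervals.
With no interference, expected double-crossover frequency = 0.080 × 0.080 = 0.00640.
Expected number = 0.00640 × 500 = 3.20 ≈ 3.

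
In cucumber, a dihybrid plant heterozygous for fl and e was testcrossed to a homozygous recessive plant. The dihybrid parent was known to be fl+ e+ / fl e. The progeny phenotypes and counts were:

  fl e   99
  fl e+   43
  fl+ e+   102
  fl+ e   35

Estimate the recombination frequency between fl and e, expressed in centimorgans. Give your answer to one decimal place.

The recombinant classes are fl+ e and fl e+: 35 + 43 = 78.
Recombination frequency = 78/279 = 0.2796 ≈ 28.0%, i.e. 28.0 centimorgans.

28.0 centimorgans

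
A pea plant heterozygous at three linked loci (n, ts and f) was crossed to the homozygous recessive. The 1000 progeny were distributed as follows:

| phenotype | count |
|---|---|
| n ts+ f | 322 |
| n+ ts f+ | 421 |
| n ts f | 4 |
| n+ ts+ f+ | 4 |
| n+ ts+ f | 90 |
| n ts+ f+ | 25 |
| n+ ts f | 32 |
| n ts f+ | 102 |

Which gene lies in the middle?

The two most frequent reciprocal classes, n+ ts f+ and n ts+ f, are the parental types, so the F1 was n+ ts f+ / n ts+ f.
The two rarest classes, n+ ts+ f+ and n ts f, are the double crossovers. Comparing them with the parentals, only the ts allele has switched, so ts is the middle locus and the order is n – ts – f.

ts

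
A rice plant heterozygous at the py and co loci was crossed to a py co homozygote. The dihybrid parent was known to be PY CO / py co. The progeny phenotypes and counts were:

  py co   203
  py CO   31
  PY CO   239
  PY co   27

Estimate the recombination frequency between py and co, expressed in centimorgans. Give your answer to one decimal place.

The recombinant classes are PY co and py CO: 27 + 31 = 58.
Recombination frequency = 58/500 = 0.1160 ≈ 11.6%, i.e. 11.6 centimorgans.

11.6 centimorgans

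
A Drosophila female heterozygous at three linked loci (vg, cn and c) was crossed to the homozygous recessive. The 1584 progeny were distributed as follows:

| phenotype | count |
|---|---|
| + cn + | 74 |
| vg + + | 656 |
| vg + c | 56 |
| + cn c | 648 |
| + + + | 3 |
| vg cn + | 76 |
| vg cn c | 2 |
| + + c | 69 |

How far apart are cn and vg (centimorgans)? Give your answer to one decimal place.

The two most frequent reciprocal classes, + cn c and vg + +, are the parental types, so the F1 was + cn c / vg + +.
The two rarest classes, vg cn c and + + +, are the double crossovers. Comparing them with the parentals, only the vg allele has switched, so vg is the middle locus and the order is cn – vg – c.
Crossovers in the cn–vg interval produce the single-crossover classes + + c and vg cn + (69 + 76 = 145) plus the double crossovers (5).
RF(cn–vg) = (145 + 5) / 1584 = 150/1584 = 0.0947 → 9.5 centimorgans.

9.5 centimorgans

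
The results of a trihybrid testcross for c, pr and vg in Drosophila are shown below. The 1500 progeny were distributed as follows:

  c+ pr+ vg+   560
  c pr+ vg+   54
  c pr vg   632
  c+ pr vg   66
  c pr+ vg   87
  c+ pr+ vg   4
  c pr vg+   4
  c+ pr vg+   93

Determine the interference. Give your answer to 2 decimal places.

0.50

The two most frequent reciprocal classes, c+ pr+ vg+ and c pr vg, are the parental types, so the F1 was c+ pr+ vg+ / c pr vg.
The two rarest classes, c+ pr+ vg and c pr vg+, are the double crossovers. Comparing them with the parentals, only the vg allele has switched, so vg is the middle locus and the order is pr – vg – c.
pr–vg: (180 + 8)/1500 = 0.1253; vg–c: (120 + 8)/1500 = 0.0853.
Expected DCO frequency = 0.1253 × 0.0853 ≈ 0.01069; observed = 8/1500 ≈ 0.00533.
Coefficient of coincidence = 0.00533/0.01069 ≈ 0.50; interference = 1 − 0.50 = 0.50.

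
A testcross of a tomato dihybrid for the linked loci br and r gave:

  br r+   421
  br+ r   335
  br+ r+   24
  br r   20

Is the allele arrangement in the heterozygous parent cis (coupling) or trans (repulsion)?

The two most frequent classes are br+ r (335) and br r+ (421); these are the parental (non-recombinant) types.
So the F1 carried br+ r on one chromosome and br r+ on the other — the recessive alleles are on opposite chromosomes (trans / repulsion).

trans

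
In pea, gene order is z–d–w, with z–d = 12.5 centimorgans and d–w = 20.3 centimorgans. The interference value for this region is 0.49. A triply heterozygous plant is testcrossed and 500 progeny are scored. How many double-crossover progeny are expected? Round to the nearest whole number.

Map distances give recombination frequencies of 0.125 and 0.203 for the two intervals.
With interference 0.49 (so coincidence = 0.51), expected double-crossover frequency = 0.125 × 0.203 × 0.51 = 0.01294.
Expected number = 0.01294 × 500 = 6.47 ≈ 6.

6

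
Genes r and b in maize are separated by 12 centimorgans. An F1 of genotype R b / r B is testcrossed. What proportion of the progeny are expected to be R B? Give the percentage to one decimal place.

6.0%

A map distance of 12 centimorgans corresponds to a recombination frequency of 0.120.
The F1 is R b / r B, so R B is a recombinant gamete class with expected frequency r/2 = 0.120/2 = 0.0600.
That is 0.0600 = 6.0% of the progeny.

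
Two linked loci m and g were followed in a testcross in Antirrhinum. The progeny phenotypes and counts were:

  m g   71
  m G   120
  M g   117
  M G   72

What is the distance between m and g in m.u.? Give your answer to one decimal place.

37.6 m.u.

The two most frequent classes, M g (117) and m G (120), are the parental types, so the F1 was M g / m G.
The recombinant classes are M G and m g: 72 + 71 = 143.
Recombination frequency = 143/380 = 0.3763 ≈ 37.6%, i.e. 37.6 m.u.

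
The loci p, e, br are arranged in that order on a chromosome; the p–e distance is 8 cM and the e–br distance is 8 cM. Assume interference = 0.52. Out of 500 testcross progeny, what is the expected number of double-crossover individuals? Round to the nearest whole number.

2

Map distances give recombination frequencies of 0.080 and 0.080 for the two intervals.
With interference 0.52 (so coincidence = 0.48), expected double-crossover frequency = 0.080 × 0.080 × 0.48 = 0.00307.
Expected number = 0.00307 × 500 = 1.54 ≈ 2.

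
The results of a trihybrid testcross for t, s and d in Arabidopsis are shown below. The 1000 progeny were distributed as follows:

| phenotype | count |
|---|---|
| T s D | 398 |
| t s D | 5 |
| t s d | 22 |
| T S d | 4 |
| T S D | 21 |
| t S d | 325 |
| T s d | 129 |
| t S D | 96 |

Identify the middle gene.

t

The two most frequent reciprocal classes, T s D and t S d, are the parental types, so the F1 was T s D / t S d.
The two rarest classes, t s D and T S d, are the double crossovers. Comparing them with the parentals, only the t allele has switched, so t is the middle locus and the order is s – t – d.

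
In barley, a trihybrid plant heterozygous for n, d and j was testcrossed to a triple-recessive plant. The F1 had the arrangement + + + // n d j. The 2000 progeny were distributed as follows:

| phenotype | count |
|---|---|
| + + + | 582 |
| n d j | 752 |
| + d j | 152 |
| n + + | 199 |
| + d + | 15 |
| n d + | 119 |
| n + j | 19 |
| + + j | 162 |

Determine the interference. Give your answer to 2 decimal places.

0.44

The two rarest classes, + d + and n + j, are the double crossovers. Comparing them with the parentals, only the d allele has switched, so d is the middle locus and the order is j – d – n.
j–d: (281 + 34)/2000 = 0.1575; d–n: (351 + 34)/2000 = 0.1925.
Expected DCO frequency = 0.1575 × 0.1925 ≈ 0.03032; observed = 34/2000 ≈ 0.01700.
Coefficient of coincidence = 0.01700/0.03032 ≈ 0.56; interference = 1 − 0.56 = 0.44.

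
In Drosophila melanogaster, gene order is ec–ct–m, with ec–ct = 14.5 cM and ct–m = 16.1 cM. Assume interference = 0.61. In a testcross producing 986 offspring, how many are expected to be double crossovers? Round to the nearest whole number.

9

Map distances give recombination frequencies of 0.145 and 0.161 for the two intervals.
With interference 0.61 (so coincidence = 0.39), expected double-crossover frequency = 0.145 × 0.161 × 0.39 = 0.00910.
Expected number = 0.00910 × 986 = 8.98 ≈ 9.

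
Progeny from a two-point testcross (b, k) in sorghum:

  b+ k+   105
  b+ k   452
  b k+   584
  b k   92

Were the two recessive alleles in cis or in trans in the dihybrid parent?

trans

The two most frequent classes are b+ k (452) and b k+ (584); these are the parental (non-recombinant) types.
So the F1 carried b+ k on one chromosome and b k+ on the other — the recessive alleles are on opposite chromosomes (trans / repulsion).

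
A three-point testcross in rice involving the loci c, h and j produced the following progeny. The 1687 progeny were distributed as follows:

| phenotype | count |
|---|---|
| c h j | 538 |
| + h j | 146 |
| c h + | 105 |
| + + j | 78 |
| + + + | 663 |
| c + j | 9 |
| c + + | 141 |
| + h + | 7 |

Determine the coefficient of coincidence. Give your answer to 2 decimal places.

The two most frequent reciprocal classes, c h j and + + +, are the parental types, so the F1 was c h j / + + +.
The two rarest classes, c + j and + h +, are the double crossovers. Comparing them with the parentals, only the h allele has switched, so h is the middle locus and the order is j – h – c.
j–h: (183 + 16)/1687 = 0.1180; h–c: (287 + 16)/1687 = 0.1796.
Expected DCO frequency = 0.1180 × 0.1796 ≈ 0.02119; observed = 16/1687 ≈ 0.00948.
Coefficient of coincidence = 0.00948/0.02119 ≈ 0.45.

0.45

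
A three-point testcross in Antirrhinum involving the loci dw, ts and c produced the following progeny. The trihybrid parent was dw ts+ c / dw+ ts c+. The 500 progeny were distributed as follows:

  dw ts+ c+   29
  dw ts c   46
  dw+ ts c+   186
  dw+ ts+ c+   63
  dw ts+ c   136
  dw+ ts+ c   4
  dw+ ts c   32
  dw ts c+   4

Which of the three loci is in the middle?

The two rarest classes, dw+ ts+ c and dw ts c+, are the double crossovers. Comparing them with the parentals, only the dw allele has switched, so dw is the middle locus and the order is ts – dw – c.

dw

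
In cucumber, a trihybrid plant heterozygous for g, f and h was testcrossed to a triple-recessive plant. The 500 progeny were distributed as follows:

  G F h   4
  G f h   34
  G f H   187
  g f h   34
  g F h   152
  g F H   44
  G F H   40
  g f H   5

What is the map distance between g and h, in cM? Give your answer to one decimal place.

17.4 cM

The two most frequent reciprocal classes, G f H and g F h, are the parental types, so the F1 was G f H / g F h.
The two rarest classes, g f H and G F h, are the double crossovers. Comparing them with the parentals, only the g allele has switched, so g is the middle locus and the order is f – g – h.
Crossovers in the g–h interval produce the single-crossover classes G f h and g F H (34 + 44 = 78) plus the double crossovers (9).
RF(g–h) = (78 + 9) / 500 = 87/500 = 0.1740 → 17.4 cM.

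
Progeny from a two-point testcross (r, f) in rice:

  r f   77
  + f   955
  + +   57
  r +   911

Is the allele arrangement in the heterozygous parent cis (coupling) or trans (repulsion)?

trans

The two most frequent classes are + f (955) and r + (911); these are the parental (non-recombinant) types.
So the F1 carried + f on one chromosome and r + on the other — the recessive alleles are on opposite chromosomes (trans / repulsion).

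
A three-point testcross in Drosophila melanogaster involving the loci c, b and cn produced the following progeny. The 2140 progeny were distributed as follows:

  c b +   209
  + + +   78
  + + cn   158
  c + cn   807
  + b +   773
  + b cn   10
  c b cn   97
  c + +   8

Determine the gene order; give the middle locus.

The two most frequent reciprocal classes, c + cn and + b +, are the parental types, so the F1 was c + cn / + b +.
The two rarest classes, c + + and + b cn, are the double crossovers. Comparing them with the parentals, only the cn allele has switched, so cn is the middle locus and the order is c – cn – b.

cn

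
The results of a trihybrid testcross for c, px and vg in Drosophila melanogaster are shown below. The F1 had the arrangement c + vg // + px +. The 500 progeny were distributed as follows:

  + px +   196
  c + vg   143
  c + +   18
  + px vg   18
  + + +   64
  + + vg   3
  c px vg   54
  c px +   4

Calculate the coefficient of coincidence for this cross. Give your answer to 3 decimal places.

The two rarest classes, + + vg and c px +, are the double crossovers. Comparing them with the parentals, only the c allele has switched, so c is the middle locus and the order is vg – c – px.
vg–c: (36 + 7)/500 = 0.0860; c–px: (118 + 7)/500 = 0.2500.
Expected DCO frequency = 0.0860 × 0.2500 ≈ 0.02150; observed = 7/500 ≈ 0.01400.
Coefficient of coincidence = 0.01400/0.02150 ≈ 0.651.

0.651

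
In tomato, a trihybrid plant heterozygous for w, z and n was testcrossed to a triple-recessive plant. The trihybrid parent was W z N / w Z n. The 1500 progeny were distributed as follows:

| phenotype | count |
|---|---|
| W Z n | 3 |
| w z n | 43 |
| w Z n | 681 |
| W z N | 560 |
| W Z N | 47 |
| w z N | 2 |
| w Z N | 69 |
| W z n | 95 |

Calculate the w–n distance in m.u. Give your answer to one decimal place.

11.3 m.u.

The two rarest classes, w z N and W Z n, are the double crossovers. Comparing them with the parentals, only the w allele has switched, so w is the middle locus and the order is z – w – n.
Crossovers in the w–n interval produce the single-crossover classes W z n and w Z N (95 + 69 = 164) plus the double crossovers (5).
RF(w–n) = (164 + 5) / 1500 = 169/1500 = 0.1127 → 11.3 m.u.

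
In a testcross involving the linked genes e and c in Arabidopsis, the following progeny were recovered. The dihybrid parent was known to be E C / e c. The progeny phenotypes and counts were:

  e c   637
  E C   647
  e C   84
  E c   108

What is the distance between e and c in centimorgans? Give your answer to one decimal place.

13.0 centimorgans

The recombinant classes are E c and e C: 108 + 84 = 192.
Recombination frequency = 192/1476 = 0.1301 ≈ 13.0%, i.e. 13.0 centimorgans.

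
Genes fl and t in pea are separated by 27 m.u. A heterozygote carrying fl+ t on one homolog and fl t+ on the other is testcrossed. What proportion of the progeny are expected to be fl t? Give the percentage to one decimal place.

A map distance of 27 m.u. corresponds to a recombination frequency of 0.270.
The F1 is fl+ t / fl t+, so fl t is a recombinant gamete class with expected frequency r/2 = 0.270/2 = 0.1350.
That is 0.1350 = 13.5% of the progeny.

13.5%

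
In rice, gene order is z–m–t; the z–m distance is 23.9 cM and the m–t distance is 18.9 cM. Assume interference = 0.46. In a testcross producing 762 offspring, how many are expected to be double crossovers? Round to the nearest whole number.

19

Map distances give recombination frequencies of 0.239 and 0.189 for the two intervals.
With interference 0.46 (so coincidence = 0.54), expected double-crossover frequency = 0.239 × 0.189 × 0.54 = 0.02439.
Expected number = 0.02439 × 762 = 18.59 ≈ 19.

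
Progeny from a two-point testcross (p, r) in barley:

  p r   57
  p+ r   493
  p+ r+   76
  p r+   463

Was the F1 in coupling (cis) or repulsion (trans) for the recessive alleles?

trans

The two most frequent classes are p+ r (493) and p r+ (463); these are the parental (non-recombinant) types.
So the F1 carried p+ r on one chromosome and p r+ on the other — the recessive alleles are on opposite chromosomes (trans / repulsion).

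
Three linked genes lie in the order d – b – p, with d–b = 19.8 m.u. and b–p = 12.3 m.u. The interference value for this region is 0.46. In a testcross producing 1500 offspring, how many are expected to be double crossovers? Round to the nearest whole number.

20

Map distances give recombination frequencies of 0.198 and 0.123 for the two intervals.
With interference 0.46 (so coincidence = 0.54), expected double-crossover frequency = 0.198 × 0.123 × 0.54 = 0.01315.
Expected number = 0.01315 × 1500 = 19.73 ≈ 20.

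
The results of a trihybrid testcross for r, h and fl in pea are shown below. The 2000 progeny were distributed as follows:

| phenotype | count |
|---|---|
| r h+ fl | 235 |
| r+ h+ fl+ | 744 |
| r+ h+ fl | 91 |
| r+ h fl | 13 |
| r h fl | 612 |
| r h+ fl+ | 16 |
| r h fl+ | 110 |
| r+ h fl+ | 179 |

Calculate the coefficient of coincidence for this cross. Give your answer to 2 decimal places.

The two most frequent reciprocal classes, r h fl and r+ h+ fl+, are the parental types, so the F1 was r h fl / r+ h+ fl+.
The two rarest classes, r+ h fl and r h+ fl+, are the double crossovers. Comparing them with the parentals, only the r allele has switched, so r is the middle locus and the order is h – r – fl.
h–r: (414 + 29)/2000 = 0.2215; r–fl: (201 + 29)/2000 = 0.1150.
Expected DCO frequency = 0.2215 × 0.1150 ≈ 0.02547; observed = 29/2000 ≈ 0.01450.
Coefficient of coincidence = 0.01450/0.02547 ≈ 0.57.

0.57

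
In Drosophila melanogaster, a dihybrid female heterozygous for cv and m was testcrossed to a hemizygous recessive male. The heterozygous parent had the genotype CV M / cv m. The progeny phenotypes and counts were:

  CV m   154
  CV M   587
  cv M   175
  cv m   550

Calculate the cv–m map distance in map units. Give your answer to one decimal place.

The recombinant classes are CV m and cv M: 154 + 175 = 329.
Recombination frequency = 329/1466 = 0.2244 ≈ 22.4%, i.e. 22.4 map units.

22.4 map units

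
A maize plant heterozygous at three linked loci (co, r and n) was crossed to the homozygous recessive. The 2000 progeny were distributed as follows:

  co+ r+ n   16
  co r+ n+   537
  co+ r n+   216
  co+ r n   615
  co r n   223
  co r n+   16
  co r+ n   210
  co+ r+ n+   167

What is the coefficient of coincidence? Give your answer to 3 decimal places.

The two most frequent reciprocal classes, co r+ n+ and co+ r n, are the parental types, so the F1 was co r+ n+ / co+ r n.
The two rarest classes, co r n+ and co+ r+ n, are the double crossovers. Comparing them with the parentals, only the r allele has switched, so r is the middle locus and the order is co – r – n.
co–r: (390 + 32)/2000 = 0.2110; r–n: (426 + 32)/2000 = 0.2290.
Expected DCO frequency = 0.2110 × 0.2290 ≈ 0.04832; observed = 32/2000 ≈ 0.01600.
Coefficient of coincidence = 0.01600/0.04832 ≈ 0.331.

0.331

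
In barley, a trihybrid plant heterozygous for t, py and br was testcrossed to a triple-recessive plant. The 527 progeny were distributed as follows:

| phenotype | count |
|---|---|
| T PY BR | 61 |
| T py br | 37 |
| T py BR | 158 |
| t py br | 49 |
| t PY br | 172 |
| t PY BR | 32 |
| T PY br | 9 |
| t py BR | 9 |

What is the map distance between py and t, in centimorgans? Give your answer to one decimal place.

The two most frequent reciprocal classes, T py BR and t PY br, are the parental types, so the F1 was T py BR / t PY br.
The two rarest classes, t py BR and T PY br, are the double crossovers. Comparing them with the parentals, only the t allele has switched, so t is the middle locus and the order is py – t – br.
Crossovers in the py–t interval produce the single-crossover classes T PY BR and t py br (61 + 49 = 110) plus the double crossovers (18).
RF(py–t) = (110 + 18) / 527 = 128/527 = 0.2429 → 24.3 centimorgans.

24.3 centimorgans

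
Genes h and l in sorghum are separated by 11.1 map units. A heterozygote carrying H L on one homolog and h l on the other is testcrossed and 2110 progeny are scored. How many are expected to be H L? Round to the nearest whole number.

A map distance of 11.1 map units corresponds to a recombination frequency of 0.111.
The F1 is H L / h l, so H L is a parental gamete class with expected frequency (1 − r)/2 = 0.889/2 = 0.4445.
Expected number = 0.4445 × 2110 = 937.89 ≈ 938.

938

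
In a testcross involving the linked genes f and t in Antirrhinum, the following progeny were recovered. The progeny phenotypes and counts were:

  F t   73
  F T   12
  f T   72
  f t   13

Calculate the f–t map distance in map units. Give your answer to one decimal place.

14.7 map units

The two most frequent classes, F t (73) and f T (72), are the parental types, so the F1 was F t / f T.
The recombinant classes are F T and f t: 12 + 13 = 25.
Recombination frequency = 25/170 = 0.1471 ≈ 14.7%, i.e. 14.7 map units.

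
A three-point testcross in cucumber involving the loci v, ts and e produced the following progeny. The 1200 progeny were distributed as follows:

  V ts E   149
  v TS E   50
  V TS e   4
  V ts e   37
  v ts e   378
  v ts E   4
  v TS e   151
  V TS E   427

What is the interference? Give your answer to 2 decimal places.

The two most frequent reciprocal classes, V TS E and v ts e, are the parental types, so the F1 was V TS E / v ts e.
The two rarest classes, V TS e and v ts E, are the double crossovers. Comparing them with the parentals, only the e allele has switched, so e is the middle locus and the order is ts – e – v.
ts–e: (300 + 8)/1200 = 0.2567; e–v: (87 + 8)/1200 = 0.0792.
Expected DCO frequency = 0.2567 × 0.0792 ≈ 0.02033; observed = 8/1200 ≈ 0.00667.
Coefficient of coincidence = 0.00667/0.02033 ≈ 0.33; interference = 1 − 0.33 = 0.67.

0.67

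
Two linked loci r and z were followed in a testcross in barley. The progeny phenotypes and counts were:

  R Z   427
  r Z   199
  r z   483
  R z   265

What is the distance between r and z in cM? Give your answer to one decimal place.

33.8 cM

The two most frequent classes, R Z (427) and r z (483), are the parental types, so the F1 was R Z / r z.
The recombinant classes are R z and r Z: 265 + 199 = 464.
Recombination frequency = 464/1374 = 0.3377 ≈ 33.8%, i.e. 33.8 cM.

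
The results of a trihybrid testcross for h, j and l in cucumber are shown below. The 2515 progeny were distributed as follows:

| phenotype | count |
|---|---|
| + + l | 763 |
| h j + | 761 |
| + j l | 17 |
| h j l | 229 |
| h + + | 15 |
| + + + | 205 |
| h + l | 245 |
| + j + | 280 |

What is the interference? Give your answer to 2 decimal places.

The two most frequent reciprocal classes, + + l and h j +, are the parental types, so the F1 was + + l / h j +.
The two rarest classes, + j l and h + +, are the double crossovers. Comparing them with the parentals, only the j allele has switched, so j is the middle locus and the order is h – j – l.
h–j: (525 + 32)/2515 = 0.2215; j–l: (434 + 32)/2515 = 0.1853.
Expected DCO frequency = 0.2215 × 0.1853 ≈ 0.04104; observed = 32/2515 ≈ 0.01272.
Coefficient of coincidence = 0.01272/0.04104 ≈ 0.31; interference = 1 − 0.31 = 0.69.

0.69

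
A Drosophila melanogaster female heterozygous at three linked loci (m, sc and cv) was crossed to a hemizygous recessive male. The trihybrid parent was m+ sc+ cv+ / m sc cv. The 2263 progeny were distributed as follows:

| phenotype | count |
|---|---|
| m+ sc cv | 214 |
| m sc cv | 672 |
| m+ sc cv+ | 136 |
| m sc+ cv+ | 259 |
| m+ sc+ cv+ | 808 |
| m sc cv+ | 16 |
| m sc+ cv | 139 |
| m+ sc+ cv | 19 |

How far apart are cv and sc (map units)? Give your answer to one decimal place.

13.7 map units

The two rarest classes, m+ sc+ cv and m sc cv+, are the double crossovers. Comparing them with the parentals, only the cv allele has switched, so cv is the middle locus and the order is sc – cv – m.
Crossovers in the sc–cv interval produce the single-crossover classes m+ sc cv+ and m sc+ cv (136 + 139 = 275) plus the double crossovers (35).
RF(sc–cv) = (275 + 35) / 2263 = 310/2263 = 0.1370 → 13.7 map units.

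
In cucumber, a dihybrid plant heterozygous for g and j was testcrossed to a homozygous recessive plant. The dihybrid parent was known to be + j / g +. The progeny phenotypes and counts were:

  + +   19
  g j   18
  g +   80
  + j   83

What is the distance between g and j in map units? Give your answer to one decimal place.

The recombinant classes are + + and g j: 19 + 18 = 37.
Recombination frequency = 37/200 = 0.1850 ≈ 18.5%, i.e. 18.5 map units.

18.5 map units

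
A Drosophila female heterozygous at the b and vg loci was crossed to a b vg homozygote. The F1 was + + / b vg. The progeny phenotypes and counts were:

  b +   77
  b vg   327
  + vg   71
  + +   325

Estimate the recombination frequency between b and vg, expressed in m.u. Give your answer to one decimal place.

The recombinant classes are + vg and b +: 71 + 77 = 148.
Recombination frequency = 148/800 = 0.1850 ≈ 18.5%, i.e. 18.5 m.u.

18.5 m.u.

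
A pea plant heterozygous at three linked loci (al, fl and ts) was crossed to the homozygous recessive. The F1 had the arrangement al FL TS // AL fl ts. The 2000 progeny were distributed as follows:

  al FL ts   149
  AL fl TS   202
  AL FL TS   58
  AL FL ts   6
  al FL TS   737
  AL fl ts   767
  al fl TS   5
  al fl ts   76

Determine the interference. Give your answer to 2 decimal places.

The two rarest classes, al fl TS and AL FL ts, are the double crossovers. Comparing them with the parentals, only the fl allele has switched, so fl is the middle locus and the order is al – fl – ts.
al–fl: (134 + 11)/2000 = 0.0725; fl–ts: (351 + 11)/2000 = 0.1810.
Expected DCO frequency = 0.0725 × 0.1810 ≈ 0.01312; observed = 11/2000 ≈ 0.00550.
Coefficient of coincidence = 0.00550/0.01312 ≈ 0.42; interference = 1 − 0.42 = 0.58.

0.58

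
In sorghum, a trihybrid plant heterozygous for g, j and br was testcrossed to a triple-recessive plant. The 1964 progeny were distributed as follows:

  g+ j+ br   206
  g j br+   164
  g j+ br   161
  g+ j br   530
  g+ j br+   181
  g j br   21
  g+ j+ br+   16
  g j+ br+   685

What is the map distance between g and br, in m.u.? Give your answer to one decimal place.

The two most frequent reciprocal classes, g j+ br+ and g+ j br, are the parental types, so the F1 was g j+ br+ / g+ j br.
The two rarest classes, g+ j+ br+ and g j br, are the double crossovers. Comparing them with the parentals, only the g allele has switched, so g is the middle locus and the order is j – g – br.
Crossovers in the g–br interval produce the single-crossover classes g j+ br and g+ j br+ (161 + 181 = 342) plus the double crossovers (37).
RF(g–br) = (342 + 37) / 1964 = 379/1964 = 0.1930 → 19.3 m.u.

19.3 m.u.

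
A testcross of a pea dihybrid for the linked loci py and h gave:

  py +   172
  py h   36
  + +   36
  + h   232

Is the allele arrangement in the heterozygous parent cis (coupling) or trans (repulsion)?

trans

The two most frequent classes are + h (232) and py + (172); these are the parental (non-recombinant) types.
So the F1 carried + h on one chromosome and py + on the other — the recessive alleles are on opposite chromosomes (trans / repulsion).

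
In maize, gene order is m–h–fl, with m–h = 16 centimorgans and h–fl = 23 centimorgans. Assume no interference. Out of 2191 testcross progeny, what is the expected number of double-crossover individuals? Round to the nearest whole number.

Map distances give recombination frequencies of 0.160 and 0.230 for the two intervals.
With no interference, expected double-crossover frequency = 0.160 × 0.230 = 0.03680.
Expected number = 0.03680 × 2191 = 80.63 ≈ 81.

81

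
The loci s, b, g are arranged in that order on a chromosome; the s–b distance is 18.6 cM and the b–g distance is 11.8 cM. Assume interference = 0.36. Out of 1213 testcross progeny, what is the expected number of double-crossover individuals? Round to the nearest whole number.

Map distances give recombination frequencies of 0.186 and 0.118 for the two intervals.
With interference 0.36 (so coincidence = 0.64), expected double-crossover frequency = 0.186 × 0.118 × 0.64 = 0.01405.
Expected number = 0.01405 × 1213 = 17.04 ≈ 17.

17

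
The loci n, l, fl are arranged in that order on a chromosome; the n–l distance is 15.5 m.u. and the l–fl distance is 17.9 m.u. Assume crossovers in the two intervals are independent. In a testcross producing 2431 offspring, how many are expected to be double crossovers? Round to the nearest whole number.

Map distances give recombination frequencies of 0.155 and 0.179 for the two intervals.
With no interference, expected double-crossover frequency = 0.155 × 0.179 = 0.02774.
Expected number = 0.02774 × 2431 = 67.45 ≈ 67.

67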